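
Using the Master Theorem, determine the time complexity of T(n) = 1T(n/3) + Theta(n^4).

Master Theorem for T(n) = 1T(n/3) + O(n^4):

a = 1, b = 3, c = 4
log_b(a) = log_3(1) = 0.0000

Case 3: c = 4 > log_3(1) = 0.0000
T(n) = O(n^4) = O(n^4)

For T(n) = 1T(n/3) + O(n^4): log_3(1) = 0.0000. This is Case 3 of the Master Theorem (c > log_b(a), work dominated by root), giving O(n^4).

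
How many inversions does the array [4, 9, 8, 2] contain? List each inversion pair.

Finding inversions in [4, 9, 8, 2]:

(0, 3): arr[0]=4 > arr[3]=2
(1, 2): arr[1]=9 > arr[2]=8
(1, 3): arr[1]=9 > arr[3]=2
(2, 3): arr[2]=8 > arr[3]=2

Total inversions: 4

The array has 4 inversion(s): (0,3), (1,2), (1,3), (2,3). Each pair (i,j) satisfies i < j and arr[i] > arr[j].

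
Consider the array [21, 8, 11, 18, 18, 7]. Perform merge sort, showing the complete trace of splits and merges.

Merge sort trace:

Split: [21, 8, 11, 18, 18, 7] -> [21, 8, 11] and [18, 18, 7]
  Split: [21, 8, 11] -> [21] and [8, 11]
    Split: [8, 11] -> [8] and [11]
    Merge: [8] + [11] -> [8, 11]
  Merge: [21] + [8, 11] -> [8, 11, 21]
  Split: [18, 18, 7] -> [18] and [18, 7]
    Split: [18, 7] -> [18] and [7]
    Merge: [18] + [7] -> [7, 18]
  Merge: [18] + [7, 18] -> [7, 18, 18]
Merge: [8, 11, 21] + [7, 18, 18] -> [7, 8, 11, 18, 18, 21]

Final sorted array: [7, 8, 11, 18, 18, 21]

The merge sort proceeds by recursively splitting the array and merging sorted halves.
After all merges, the sorted array is [7, 8, 11, 18, 18, 21].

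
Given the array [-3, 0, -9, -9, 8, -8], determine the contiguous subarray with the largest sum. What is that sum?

Using Kadane's algorithm on [-3, 0, -9, -9, 8, -8]:

Scanning through the array:
Position 1 (value 0): max_ending_here = 0, max_so_far = 0
Position 2 (value -9): max_ending_here = -9, max_so_far = 0
Position 3 (value -9): max_ending_here = -9, max_so_far = 0
Position 4 (value 8): max_ending_here = 8, max_so_far = 8
Position 5 (value -8): max_ending_here = 0, max_so_far = 8

Maximum subarray: [8]
Maximum sum: 8

The maximum subarray is [8] with sum 8. This subarray runs from index 4 to index 4.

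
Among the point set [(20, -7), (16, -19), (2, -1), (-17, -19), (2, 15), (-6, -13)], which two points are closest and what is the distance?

Computing all pairwise distances among 6 points:

d((20, -7), (16, -19)) = 12.6491
d((20, -7), (2, -1)) = 18.9737
d((20, -7), (-17, -19)) = 38.8973
d((20, -7), (2, 15)) = 28.4253
d((20, -7), (-6, -13)) = 26.6833
d((16, -19), (2, -1)) = 22.8035
d((16, -19), (-17, -19)) = 33.0
d((16, -19), (2, 15)) = 36.7696
d((16, -19), (-6, -13)) = 22.8035
d((2, -1), (-17, -19)) = 26.1725
d((2, -1), (2, 15)) = 16.0
d((2, -1), (-6, -13)) = 14.4222
d((-17, -19), (2, 15)) = 38.9487
d((-17, -19), (-6, -13)) = 12.53 <-- minimum
d((2, 15), (-6, -13)) = 29.1204

Closest pair: (-17, -19) and (-6, -13) with distance 12.53

The closest pair is (-17, -19) and (-6, -13) with Euclidean distance 12.53. For 6 points, brute-force pairwise comparison is shown above. For large n, the divide-and-conquer algorithm (sort by x, recurse on halves, check the dividing strip) achieves O(n log n).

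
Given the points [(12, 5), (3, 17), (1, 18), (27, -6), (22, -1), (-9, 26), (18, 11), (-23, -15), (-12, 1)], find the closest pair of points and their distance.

Computing all pairwise distances among 9 points:

d((12, 5), (3, 17)) = 15.0
d((12, 5), (1, 18)) = 17.0294
d((12, 5), (27, -6)) = 18.6011
d((12, 5), (22, -1)) = 11.6619
d((12, 5), (-9, 26)) = 29.6985
d((12, 5), (18, 11)) = 8.4853
d((12, 5), (-23, -15)) = 40.3113
d((12, 5), (-12, 1)) = 24.3311
d((3, 17), (1, 18)) = 2.2361 <-- minimum
d((3, 17), (27, -6)) = 33.2415
d((3, 17), (22, -1)) = 26.1725
d((3, 17), (-9, 26)) = 15.0
d((3, 17), (18, 11)) = 16.1555
d((3, 17), (-23, -15)) = 41.2311
d((3, 17), (-12, 1)) = 21.9317
d((1, 18), (27, -6)) = 35.3836
d((1, 18), (22, -1)) = 28.3196
d((1, 18), (-9, 26)) = 12.8062
d((1, 18), (18, 11)) = 18.3848
d((1, 18), (-23, -15)) = 40.8044
d((1, 18), (-12, 1)) = 21.4009
d((27, -6), (22, -1)) = 7.0711
d((27, -6), (-9, 26)) = 48.1664
d((27, -6), (18, 11)) = 19.2354
d((27, -6), (-23, -15)) = 50.8035
d((27, -6), (-12, 1)) = 39.6232
d((22, -1), (-9, 26)) = 41.1096
d((22, -1), (18, 11)) = 12.6491
d((22, -1), (-23, -15)) = 47.1275
d((22, -1), (-12, 1)) = 34.0588
d((-9, 26), (18, 11)) = 30.8869
d((-9, 26), (-23, -15)) = 43.3244
d((-9, 26), (-12, 1)) = 25.1794
d((18, 11), (-23, -15)) = 48.5489
d((18, 11), (-12, 1)) = 31.6228
d((-23, -15), (-12, 1)) = 19.4165

Closest pair: (3, 17) and (1, 18) with distance 2.2361

The closest pair is (3, 17) and (1, 18) with Euclidean distance 2.2361. For 9 points, brute-force pairwise comparison is shown above. For large n, the divide-and-conquer algorithm (sort by x, recurse on halves, check the dividing strip) achieves O(n log n).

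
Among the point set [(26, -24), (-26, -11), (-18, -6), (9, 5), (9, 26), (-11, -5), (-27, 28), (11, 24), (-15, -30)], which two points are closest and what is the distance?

Computing all pairwise distances among 9 points:

d((26, -24), (-26, -11)) = 53.6004
d((26, -24), (-18, -6)) = 47.5395
d((26, -24), (9, 5)) = 33.6155
d((26, -24), (9, 26)) = 52.811
d((26, -24), (-11, -5)) = 41.5933
d((26, -24), (-27, 28)) = 74.2496
d((26, -24), (11, 24)) = 50.2892
d((26, -24), (-15, -30)) = 41.4367
d((-26, -11), (-18, -6)) = 9.434
d((-26, -11), (9, 5)) = 38.4838
d((-26, -11), (9, 26)) = 50.9313
d((-26, -11), (-11, -5)) = 16.1555
d((-26, -11), (-27, 28)) = 39.0128
d((-26, -11), (11, 24)) = 50.9313
d((-26, -11), (-15, -30)) = 21.9545
d((-18, -6), (9, 5)) = 29.1548
d((-18, -6), (9, 26)) = 41.8688
d((-18, -6), (-11, -5)) = 7.0711
d((-18, -6), (-27, 28)) = 35.171
d((-18, -6), (11, 24)) = 41.7253
d((-18, -6), (-15, -30)) = 24.1868
d((9, 5), (9, 26)) = 21.0
d((9, 5), (-11, -5)) = 22.3607
d((9, 5), (-27, 28)) = 42.72
d((9, 5), (11, 24)) = 19.105
d((9, 5), (-15, -30)) = 42.4382
d((9, 26), (-11, -5)) = 36.8917
d((9, 26), (-27, 28)) = 36.0555
d((9, 26), (11, 24)) = 2.8284 <-- minimum
d((9, 26), (-15, -30)) = 60.9262
d((-11, -5), (-27, 28)) = 36.6742
d((-11, -5), (11, 24)) = 36.4005
d((-11, -5), (-15, -30)) = 25.318
d((-27, 28), (11, 24)) = 38.2099
d((-27, 28), (-15, -30)) = 59.2284
d((11, 24), (-15, -30)) = 59.9333

Closest pair: (9, 26) and (11, 24) with distance 2.8284

The closest pair is (9, 26) and (11, 24) with Euclidean distance 2.8284. For 9 points, brute-force pairwise comparison is shown above. For large n, the divide-and-conquer algorithm (sort by x, recurse on halves, check the dividing strip) achieves O(n log n).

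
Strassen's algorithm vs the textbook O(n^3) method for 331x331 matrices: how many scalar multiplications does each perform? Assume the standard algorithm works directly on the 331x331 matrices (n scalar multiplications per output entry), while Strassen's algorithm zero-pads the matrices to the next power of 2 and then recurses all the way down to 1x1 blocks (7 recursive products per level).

Matrix multiplication for 331x331 matrices:

Strassen's algorithm requires power-of-2 dimensions. Pad 331x331 to 512x512 (next power of 2).

Standard algorithm: 331^3 = 36264691 multiplications
Strassen's algorithm: 7^(log2(512)) = 7^9 = 40353607 multiplications
Difference: 36264691 - 40353607 = -4088916 (Strassen uses MORE here due to padding overhead — for small or just-over-power-of-2 n, padding can outweigh the per-level savings)

Standard: 36264691 multiplications (331^3). Strassen: 40353607 multiplications (7^9, after padding to 512x512). Strassen reduces 8 recursive multiplications to 7 at each level.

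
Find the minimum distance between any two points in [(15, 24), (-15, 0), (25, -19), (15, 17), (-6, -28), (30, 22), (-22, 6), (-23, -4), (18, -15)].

Computing all pairwise distances among 9 points:

d((15, 24), (-15, 0)) = 38.4187
d((15, 24), (25, -19)) = 44.1475
d((15, 24), (15, 17)) = 7.0 <-- minimum
d((15, 24), (-6, -28)) = 56.0803
d((15, 24), (30, 22)) = 15.1327
d((15, 24), (-22, 6)) = 41.1461
d((15, 24), (-23, -4)) = 47.2017
d((15, 24), (18, -15)) = 39.1152
d((-15, 0), (25, -19)) = 44.2832
d((-15, 0), (15, 17)) = 34.4819
d((-15, 0), (-6, -28)) = 29.4109
d((-15, 0), (30, 22)) = 50.0899
d((-15, 0), (-22, 6)) = 9.2195
d((-15, 0), (-23, -4)) = 8.9443
d((-15, 0), (18, -15)) = 36.2491
d((25, -19), (15, 17)) = 37.3631
d((25, -19), (-6, -28)) = 32.28
d((25, -19), (30, 22)) = 41.3038
d((25, -19), (-22, 6)) = 53.2353
d((25, -19), (-23, -4)) = 50.2892
d((25, -19), (18, -15)) = 8.0623
d((15, 17), (-6, -28)) = 49.6588
d((15, 17), (30, 22)) = 15.8114
d((15, 17), (-22, 6)) = 38.6005
d((15, 17), (-23, -4)) = 43.4166
d((15, 17), (18, -15)) = 32.1403
d((-6, -28), (30, 22)) = 61.6117
d((-6, -28), (-22, 6)) = 37.5766
d((-6, -28), (-23, -4)) = 29.4109
d((-6, -28), (18, -15)) = 27.2947
d((30, 22), (-22, 6)) = 54.4059
d((30, 22), (-23, -4)) = 59.0339
d((30, 22), (18, -15)) = 38.8973
d((-22, 6), (-23, -4)) = 10.0499
d((-22, 6), (18, -15)) = 45.1774
d((-23, -4), (18, -15)) = 42.45

Closest pair: (15, 24) and (15, 17) with distance 7.0

The closest pair is (15, 24) and (15, 17) with Euclidean distance 7.0. For 9 points, brute-force pairwise comparison is shown above. For large n, the divide-and-conquer algorithm (sort by x, recurse on halves, check the dividing strip) achieves O(n log n).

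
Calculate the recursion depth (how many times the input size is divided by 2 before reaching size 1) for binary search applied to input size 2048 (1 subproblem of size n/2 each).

For divide and conquer with division factor 2:

Problem sizes at each level:
Level 0: 2048
Level 1: 1024
Level 2: 512
Level 3: 256
Level 4: 128
Level 5: 64
Level 6: 32
Level 7: 16
Level 8: 8
Level 9: 4
Level 10: 2
Level 11: 1

The root is level 0 and the size-1 base case is level 11 (the tree spans levels 0 through 11, i.e. 12 levels counting the root), so the depth is the number of divisions: log_2(2048) = 11

The recursion tree depth is log_2(2048) = 11. At each level, the problem size is divided by 2, so it takes 11 divisions to reduce to a base case of size 1. The algorithm makes 1 recursive call at each level.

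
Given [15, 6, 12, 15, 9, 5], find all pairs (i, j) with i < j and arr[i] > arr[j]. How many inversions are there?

Finding inversions in [15, 6, 12, 15, 9, 5]:

(0, 1): arr[0]=15 > arr[1]=6
(0, 2): arr[0]=15 > arr[2]=12
(0, 4): arr[0]=15 > arr[4]=9
(0, 5): arr[0]=15 > arr[5]=5
(1, 5): arr[1]=6 > arr[5]=5
(2, 4): arr[2]=12 > arr[4]=9
(2, 5): arr[2]=12 > arr[5]=5
(3, 4): arr[3]=15 > arr[4]=9
(3, 5): arr[3]=15 > arr[5]=5
(4, 5): arr[4]=9 > arr[5]=5

Total inversions: 10

The array has 10 inversion(s): (0,1), (0,2), (0,4), (0,5), (1,5), (2,4), (2,5), (3,4), (3,5), (4,5). Each pair (i,j) satisfies i < j and arr[i] > arr[j].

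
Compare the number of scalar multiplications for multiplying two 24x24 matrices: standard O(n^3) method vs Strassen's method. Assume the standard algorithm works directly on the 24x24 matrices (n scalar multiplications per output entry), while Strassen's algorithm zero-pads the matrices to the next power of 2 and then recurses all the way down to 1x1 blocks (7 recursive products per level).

Matrix multiplication for 24x24 matrices:

Strassen's algorithm requires power-of-2 dimensions. Pad 24x24 to 32x32 (next power of 2).

Standard algorithm: 24^3 = 13824 multiplications
Strassen's algorithm: 7^(log2(32)) = 7^5 = 16807 multiplications
Difference: 13824 - 16807 = -2983 (Strassen uses MORE here due to padding overhead — for small or just-over-power-of-2 n, padding can outweigh the per-level savings)

Standard: 13824 multiplications (24^3). Strassen: 16807 multiplications (7^5, after padding to 32x32). Strassen reduces 8 recursive multiplications to 7 at each level.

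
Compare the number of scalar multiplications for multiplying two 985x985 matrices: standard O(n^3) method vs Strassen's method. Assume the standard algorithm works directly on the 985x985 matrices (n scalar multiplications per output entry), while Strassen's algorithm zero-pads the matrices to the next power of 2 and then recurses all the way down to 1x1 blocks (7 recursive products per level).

Matrix multiplication for 985x985 matrices:

Strassen's algorithm requires power-of-2 dimensions. Pad 985x985 to 1024x1024 (next power of 2).

Standard algorithm: 985^3 = 955671625 multiplications
Strassen's algorithm: 7^(log2(1024)) = 7^10 = 282475249 multiplications
Savings: 955671625 - 282475249 = 673196376 multiplications

Standard: 955671625 multiplications (985^3). Strassen: 282475249 multiplications (7^10, after padding to 1024x1024). Strassen reduces 8 recursive multiplications to 7 at each level.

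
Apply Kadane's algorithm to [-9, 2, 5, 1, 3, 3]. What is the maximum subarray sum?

Using Kadane's algorithm on [-9, 2, 5, 1, 3, 3]:

Scanning through the array:
Position 1 (value 2): max_ending_here = 2, max_so_far = 2
Position 2 (value 5): max_ending_here = 7, max_so_far = 7
Position 3 (value 1): max_ending_here = 8, max_so_far = 8
Position 4 (value 3): max_ending_here = 11, max_so_far = 11
Position 5 (value 3): max_ending_here = 14, max_so_far = 14

Maximum subarray: [2, 5, 1, 3, 3]
Maximum sum: 14

The maximum subarray is [2, 5, 1, 3, 3] with sum 14. This subarray runs from index 1 to index 5.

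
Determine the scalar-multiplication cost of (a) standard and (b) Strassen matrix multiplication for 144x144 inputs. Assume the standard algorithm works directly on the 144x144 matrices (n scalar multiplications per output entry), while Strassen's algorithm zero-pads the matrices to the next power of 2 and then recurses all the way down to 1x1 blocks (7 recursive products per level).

Matrix multiplication for 144x144 matrices:

Strassen's algorithm requires power-of-2 dimensions. Pad 144x144 to 256x256 (next power of 2).

Standard algorithm: 144^3 = 2985984 multiplications
Strassen's algorithm: 7^(log2(256)) = 7^8 = 5764801 multiplications
Difference: 2985984 - 5764801 = -2778817 (Strassen uses MORE here due to padding overhead — for small or just-over-power-of-2 n, padding can outweigh the per-level savings)

Standard: 2985984 multiplications (144^3). Strassen: 5764801 multiplications (7^8, after padding to 256x256). Strassen reduces 8 recursive multiplications to 7 at each level.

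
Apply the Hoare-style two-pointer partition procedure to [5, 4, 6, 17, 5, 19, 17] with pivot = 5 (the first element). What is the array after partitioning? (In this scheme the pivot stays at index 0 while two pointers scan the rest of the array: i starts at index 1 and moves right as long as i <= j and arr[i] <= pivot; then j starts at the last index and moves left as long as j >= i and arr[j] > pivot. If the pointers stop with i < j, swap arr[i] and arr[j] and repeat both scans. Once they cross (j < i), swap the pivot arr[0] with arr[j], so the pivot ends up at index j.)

Hoare-style two-pointer partition with pivot = 5:

Initial array: [5, 4, 6, 17, 5, 19, 17]

Pointers start at i = 1, j = 6.
i stops at index 2 (arr[2]=6 > 5), j stops at index 4 (arr[4]=5 <= 5): swap arr[2] and arr[4], array becomes [5, 4, 5, 17, 6, 19, 17]
i ends at 3, j ends at 2: the pointers have crossed (j < i), so scanning stops.

Swap pivot arr[0] with arr[2] to place pivot at position 2: [5, 4, 5, 17, 6, 19, 17]
Pivot position: 2

After partitioning with pivot 5, the array becomes [5, 4, 5, 17, 6, 19, 17]. The pivot is placed at index 2. All elements to the left of the pivot are <= 5, and all elements to the right are > 5.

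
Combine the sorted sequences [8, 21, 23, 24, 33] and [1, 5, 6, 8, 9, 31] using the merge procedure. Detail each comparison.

Merging process:

Compare 8 vs 1: take 1 from right. Merged: [1]
Compare 8 vs 5: take 5 from right. Merged: [1, 5]
Compare 8 vs 6: take 6 from right. Merged: [1, 5, 6]
Compare 8 vs 8: take 8 from left. Merged: [1, 5, 6, 8]
Compare 21 vs 8: take 8 from right. Merged: [1, 5, 6, 8, 8]
Compare 21 vs 9: take 9 from right. Merged: [1, 5, 6, 8, 8, 9]
Compare 21 vs 31: take 21 from left. Merged: [1, 5, 6, 8, 8, 9, 21]
Compare 23 vs 31: take 23 from left. Merged: [1, 5, 6, 8, 8, 9, 21, 23]
Compare 24 vs 31: take 24 from left. Merged: [1, 5, 6, 8, 8, 9, 21, 23, 24]
Compare 33 vs 31: take 31 from right. Merged: [1, 5, 6, 8, 8, 9, 21, 23, 24, 31]
Append remaining from left: [33]. Merged: [1, 5, 6, 8, 8, 9, 21, 23, 24, 31, 33]

Final merged array: [1, 5, 6, 8, 8, 9, 21, 23, 24, 31, 33]
Total comparisons: 10

The merged array is [1, 5, 6, 8, 8, 9, 21, 23, 24, 31, 33], requiring 10 comparisons. The merge step runs in O(n) time where n is the total number of elements.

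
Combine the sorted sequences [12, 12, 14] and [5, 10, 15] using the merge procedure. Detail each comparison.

Merging process:

Compare 12 vs 5: take 5 from right. Merged: [5]
Compare 12 vs 10: take 10 from right. Merged: [5, 10]
Compare 12 vs 15: take 12 from left. Merged: [5, 10, 12]
Compare 12 vs 15: take 12 from left. Merged: [5, 10, 12, 12]
Compare 14 vs 15: take 14 from left. Merged: [5, 10, 12, 12, 14]
Append remaining from right: [15]. Merged: [5, 10, 12, 12, 14, 15]

Final merged array: [5, 10, 12, 12, 14, 15]
Total comparisons: 5

The merged array is [5, 10, 12, 12, 14, 15], requiring 5 comparisons. The merge step runs in O(n) time where n is the total number of elements.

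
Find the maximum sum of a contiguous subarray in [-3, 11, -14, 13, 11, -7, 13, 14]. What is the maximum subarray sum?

Using Kadane's algorithm on [-3, 11, -14, 13, 11, -7, 13, 14]:

Scanning through the array:
Position 1 (value 11): max_ending_here = 11, max_so_far = 11
Position 2 (value -14): max_ending_here = -3, max_so_far = 11
Position 3 (value 13): max_ending_here = 13, max_so_far = 13
Position 4 (value 11): max_ending_here = 24, max_so_far = 24
Position 5 (value -7): max_ending_here = 17, max_so_far = 24
Position 6 (value 13): max_ending_here = 30, max_so_far = 30
Position 7 (value 14): max_ending_here = 44, max_so_far = 44

Maximum subarray: [13, 11, -7, 13, 14]
Maximum sum: 44

The maximum subarray is [13, 11, -7, 13, 14] with sum 44. This subarray runs from index 3 to index 7.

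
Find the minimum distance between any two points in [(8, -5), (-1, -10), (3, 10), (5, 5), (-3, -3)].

Computing all pairwise distances among 5 points:

d((8, -5), (-1, -10)) = 10.2956
d((8, -5), (3, 10)) = 15.8114
d((8, -5), (5, 5)) = 10.4403
d((8, -5), (-3, -3)) = 11.1803
d((-1, -10), (3, 10)) = 20.3961
d((-1, -10), (5, 5)) = 16.1555
d((-1, -10), (-3, -3)) = 7.2801
d((3, 10), (5, 5)) = 5.3852 <-- minimum
d((3, 10), (-3, -3)) = 14.3178
d((5, 5), (-3, -3)) = 11.3137

Closest pair: (3, 10) and (5, 5) with distance 5.3852

The closest pair is (3, 10) and (5, 5) with Euclidean distance 5.3852. For 5 points, brute-force pairwise comparison is shown above. For large n, the divide-and-conquer algorithm (sort by x, recurse on halves, check the dividing strip) achieves O(n log n).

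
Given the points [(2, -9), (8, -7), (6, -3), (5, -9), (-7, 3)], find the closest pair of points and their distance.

Computing all pairwise distances among 5 points:

d((2, -9), (8, -7)) = 6.3246
d((2, -9), (6, -3)) = 7.2111
d((2, -9), (5, -9)) = 3.0 <-- minimum
d((2, -9), (-7, 3)) = 15.0
d((8, -7), (6, -3)) = 4.4721
d((8, -7), (5, -9)) = 3.6056
d((8, -7), (-7, 3)) = 18.0278
d((6, -3), (5, -9)) = 6.0828
d((6, -3), (-7, 3)) = 14.3178
d((5, -9), (-7, 3)) = 16.9706

Closest pair: (2, -9) and (5, -9) with distance 3.0

The closest pair is (2, -9) and (5, -9) with Euclidean distance 3.0. For 5 points, brute-force pairwise comparison is shown above. For large n, the divide-and-conquer algorithm (sort by x, recurse on halves, check the dividing strip) achieves O(n log n).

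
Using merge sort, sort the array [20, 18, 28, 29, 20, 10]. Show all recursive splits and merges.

Merge sort trace:

Split: [20, 18, 28, 29, 20, 10] -> [20, 18, 28] and [29, 20, 10]
  Split: [20, 18, 28] -> [20] and [18, 28]
    Split: [18, 28] -> [18] and [28]
    Merge: [18] + [28] -> [18, 28]
  Merge: [20] + [18, 28] -> [18, 20, 28]
  Split: [29, 20, 10] -> [29] and [20, 10]
    Split: [20, 10] -> [20] and [10]
    Merge: [20] + [10] -> [10, 20]
  Merge: [29] + [10, 20] -> [10, 20, 29]
Merge: [18, 20, 28] + [10, 20, 29] -> [10, 18, 20, 20, 28, 29]

Final sorted array: [10, 18, 20, 20, 28, 29]

The merge sort proceeds by recursively splitting the array and merging sorted halves.
After all merges, the sorted array is [10, 18, 20, 20, 28, 29].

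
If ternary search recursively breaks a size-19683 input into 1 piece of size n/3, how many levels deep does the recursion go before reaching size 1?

For divide and conquer with division factor 3:

Problem sizes at each level:
Level 0: 19683
Level 1: 6561
Level 2: 2187
Level 3: 729
Level 4: 243
Level 5: 81
Level 6: 27
Level 7: 9
Level 8: 3
Level 9: 1

The root is level 0 and the size-1 base case is level 9 (the tree spans levels 0 through 9, i.e. 10 levels counting the root), so the depth is the number of divisions: log_3(19683) = 9

The recursion tree depth is log_3(19683) = 9. At each level, the problem size is divided by 3, so it takes 9 divisions to reduce to a base case of size 1. The algorithm makes 1 recursive call at each level.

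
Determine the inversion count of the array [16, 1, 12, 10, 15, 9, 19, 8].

Finding inversions in [16, 1, 12, 10, 15, 9, 19, 8]:

(0, 1): arr[0]=16 > arr[1]=1
(0, 2): arr[0]=16 > arr[2]=12
(0, 3): arr[0]=16 > arr[3]=10
(0, 4): arr[0]=16 > arr[4]=15
(0, 5): arr[0]=16 > arr[5]=9
(0, 7): arr[0]=16 > arr[7]=8
(2, 3): arr[2]=12 > arr[3]=10
(2, 5): arr[2]=12 > arr[5]=9
(2, 7): arr[2]=12 > arr[7]=8
(3, 5): arr[3]=10 > arr[5]=9
(3, 7): arr[3]=10 > arr[7]=8
(4, 5): arr[4]=15 > arr[5]=9
(4, 7): arr[4]=15 > arr[7]=8
(5, 7): arr[5]=9 > arr[7]=8
(6, 7): arr[6]=19 > arr[7]=8

Total inversions: 15

The array has 15 inversion(s): (0,1), (0,2), (0,3), (0,4), (0,5), (0,7), (2,3), (2,5), (2,7), (3,5), (3,7), (4,5), (4,7), (5,7), (6,7). Each pair (i,j) satisfies i < j and arr[i] > arr[j].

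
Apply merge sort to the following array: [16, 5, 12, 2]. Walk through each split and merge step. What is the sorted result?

Merge sort trace:

Split: [16, 5, 12, 2] -> [16, 5] and [12, 2]
  Split: [16, 5] -> [16] and [5]
  Merge: [16] + [5] -> [5, 16]
  Split: [12, 2] -> [12] and [2]
  Merge: [12] + [2] -> [2, 12]
Merge: [5, 16] + [2, 12] -> [2, 5, 12, 16]

Final sorted array: [2, 5, 12, 16]

The merge sort proceeds by recursively splitting the array and merging sorted halves.
After all merges, the sorted array is [2, 5, 12, 16].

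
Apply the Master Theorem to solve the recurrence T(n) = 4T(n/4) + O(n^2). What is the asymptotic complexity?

Master Theorem for T(n) = 4T(n/4) + O(n^2):

a = 4, b = 4, c = 2
log_b(a) = log_4(4) = 1.0000

Case 3: c = 2 > log_4(4) = 1.0000
T(n) = O(n^2) = O(n^2)

For T(n) = 4T(n/4) + O(n^2): log_4(4) = 1.0000. This is Case 3 of the Master Theorem (c > log_b(a), work dominated by root), giving O(n^2).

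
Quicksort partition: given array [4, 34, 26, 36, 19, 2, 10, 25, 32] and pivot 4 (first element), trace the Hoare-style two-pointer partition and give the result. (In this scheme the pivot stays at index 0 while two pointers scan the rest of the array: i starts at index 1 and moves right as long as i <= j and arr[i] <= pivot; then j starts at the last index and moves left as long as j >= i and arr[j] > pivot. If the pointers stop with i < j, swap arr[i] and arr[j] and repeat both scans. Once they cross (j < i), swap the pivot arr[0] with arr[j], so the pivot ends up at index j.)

Hoare-style two-pointer partition with pivot = 4:

Initial array: [4, 34, 26, 36, 19, 2, 10, 25, 32]

Pointers start at i = 1, j = 8.
i stops at index 1 (arr[1]=34 > 4), j stops at index 5 (arr[5]=2 <= 4): swap arr[1] and arr[5], array becomes [4, 2, 26, 36, 19, 34, 10, 25, 32]
i ends at 2, j ends at 1: the pointers have crossed (j < i), so scanning stops.

Swap pivot arr[0] with arr[1] to place pivot at position 1: [2, 4, 26, 36, 19, 34, 10, 25, 32]
Pivot position: 1

After partitioning with pivot 4, the array becomes [2, 4, 26, 36, 19, 34, 10, 25, 32]. The pivot is placed at index 1. All elements to the left of the pivot are <= 4, and all elements to the right are > 4.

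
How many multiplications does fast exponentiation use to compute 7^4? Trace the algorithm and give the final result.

Computing 7^4 by squaring (build up from 7^1; each line after the first costs one multiplication):

7^1 = 7
7^2 = (7^1)^2 = 7^2 = 49
7^4 = (7^2)^2 = 49^2 = 2401

Result: 2401
Multiplications needed: 2 (2 lines after 7^1)

7^4 = 2401. Using exponentiation by squaring, this requires 2 multiplications. The key idea: if the exponent is even, square the half-power; if odd, multiply by the base once.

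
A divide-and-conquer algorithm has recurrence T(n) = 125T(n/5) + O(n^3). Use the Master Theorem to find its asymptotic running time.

Master Theorem for T(n) = 125T(n/5) + O(n^3):

a = 125, b = 5, c = 3
log_b(a) = log_5(125) = 3.0000

Case 2: c = 3 = log_5(125) = 3.0000
T(n) = O(n^3 log n) = O(n^3 log n)

For T(n) = 125T(n/5) + O(n^3): log_5(125) = 3.0000. This is Case 2 of the Master Theorem (c = log_b(a), equal work at all levels), giving O(n^3 log n).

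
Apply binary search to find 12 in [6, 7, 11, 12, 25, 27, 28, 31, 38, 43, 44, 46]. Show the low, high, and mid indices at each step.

Binary search for 12 in [6, 7, 11, 12, 25, 27, 28, 31, 38, 43, 44, 46]:

lo=0, hi=11, mid=5, arr[mid]=27 -> 27 > 12, search left half
lo=0, hi=4, mid=2, arr[mid]=11 -> 11 < 12, search right half
lo=3, hi=4, mid=3, arr[mid]=12 -> Found target at index 3!

Binary search finds 12 at index 3 after 3 comparisons. The search repeatedly halves the search space by comparing with the middle element.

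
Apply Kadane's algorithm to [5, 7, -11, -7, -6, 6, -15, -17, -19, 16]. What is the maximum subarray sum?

Using Kadane's algorithm on [5, 7, -11, -7, -6, 6, -15, -17, -19, 16]:

Scanning through the array:
Position 1 (value 7): max_ending_here = 12, max_so_far = 12
Position 2 (value -11): max_ending_here = 1, max_so_far = 12
Position 3 (value -7): max_ending_here = -6, max_so_far = 12
Position 4 (value -6): max_ending_here = -6, max_so_far = 12
Position 5 (value 6): max_ending_here = 6, max_so_far = 12
Position 6 (value -15): max_ending_here = -9, max_so_far = 12
Position 7 (value -17): max_ending_here = -17, max_so_far = 12
Position 8 (value -19): max_ending_here = -19, max_so_far = 12
Position 9 (value 16): max_ending_here = 16, max_so_far = 16

Maximum subarray: [16]
Maximum sum: 16

The maximum subarray is [16] with sum 16. This subarray runs from index 9 to index 9.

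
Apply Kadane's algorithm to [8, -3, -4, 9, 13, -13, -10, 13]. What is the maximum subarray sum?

Using Kadane's algorithm on [8, -3, -4, 9, 13, -13, -10, 13]:

Scanning through the array:
Position 1 (value -3): max_ending_here = 5, max_so_far = 8
Position 2 (value -4): max_ending_here = 1, max_so_far = 8
Position 3 (value 9): max_ending_here = 10, max_so_far = 10
Position 4 (value 13): max_ending_here = 23, max_so_far = 23
Position 5 (value -13): max_ending_here = 10, max_so_far = 23
Position 6 (value -10): max_ending_here = 0, max_so_far = 23
Position 7 (value 13): max_ending_here = 13, max_so_far = 23

Maximum subarray: [8, -3, -4, 9, 13]
Maximum sum: 23

The maximum subarray is [8, -3, -4, 9, 13] with sum 23. This subarray runs from index 0 to index 4.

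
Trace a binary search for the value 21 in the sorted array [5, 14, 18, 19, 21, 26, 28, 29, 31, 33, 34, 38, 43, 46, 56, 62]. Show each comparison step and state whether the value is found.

Binary search for 21 in [5, 14, 18, 19, 21, 26, 28, 29, 31, 33, 34, 38, 43, 46, 56, 62]:

lo=0, hi=15, mid=7, arr[mid]=29 -> 29 > 21, search left half
lo=0, hi=6, mid=3, arr[mid]=19 -> 19 < 21, search right half
lo=4, hi=6, mid=5, arr[mid]=26 -> 26 > 21, search left half
lo=4, hi=4, mid=4, arr[mid]=21 -> Found target at index 4!

Binary search finds 21 at index 4 after 4 comparisons. The search repeatedly halves the search space by comparing with the middle element.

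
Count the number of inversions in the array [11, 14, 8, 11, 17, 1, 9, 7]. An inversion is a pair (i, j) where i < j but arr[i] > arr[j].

Finding inversions in [11, 14, 8, 11, 17, 1, 9, 7]:

(0, 2): arr[0]=11 > arr[2]=8
(0, 5): arr[0]=11 > arr[5]=1
(0, 6): arr[0]=11 > arr[6]=9
(0, 7): arr[0]=11 > arr[7]=7
(1, 2): arr[1]=14 > arr[2]=8
(1, 3): arr[1]=14 > arr[3]=11
(1, 5): arr[1]=14 > arr[5]=1
(1, 6): arr[1]=14 > arr[6]=9
(1, 7): arr[1]=14 > arr[7]=7
(2, 5): arr[2]=8 > arr[5]=1
(2, 7): arr[2]=8 > arr[7]=7
(3, 5): arr[3]=11 > arr[5]=1
(3, 6): arr[3]=11 > arr[6]=9
(3, 7): arr[3]=11 > arr[7]=7
(4, 5): arr[4]=17 > arr[5]=1
(4, 6): arr[4]=17 > arr[6]=9
(4, 7): arr[4]=17 > arr[7]=7
(6, 7): arr[6]=9 > arr[7]=7

Total inversions: 18

The array has 18 inversion(s): (0,2), (0,5), (0,6), (0,7), (1,2), (1,3), (1,5), (1,6), (1,7), (2,5), (2,7), (3,5), (3,6), (3,7), (4,5), (4,6), (4,7), (6,7). Each pair (i,j) satisfies i < j and arr[i] > arr[j].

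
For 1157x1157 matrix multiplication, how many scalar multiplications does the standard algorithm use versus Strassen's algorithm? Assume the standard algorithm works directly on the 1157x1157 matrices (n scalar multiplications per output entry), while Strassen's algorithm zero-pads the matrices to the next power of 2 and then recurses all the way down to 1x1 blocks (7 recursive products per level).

Matrix multiplication for 1157x1157 matrices:

Strassen's algorithm requires power-of-2 dimensions. Pad 1157x1157 to 2048x2048 (next power of 2).

Standard algorithm: 1157^3 = 1548816893 multiplications
Strassen's algorithm: 7^(log2(2048)) = 7^11 = 1977326743 multiplications
Difference: 1548816893 - 1977326743 = -428509850 (Strassen uses MORE here due to padding overhead — for small or just-over-power-of-2 n, padding can outweigh the per-level savings)

Standard: 1548816893 multiplications (1157^3). Strassen: 1977326743 multiplications (7^11, after padding to 2048x2048). Strassen reduces 8 recursive multiplications to 7 at each level.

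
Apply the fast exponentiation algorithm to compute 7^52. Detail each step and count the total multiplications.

Computing 7^52 by squaring (build up from 7^1; each line after the first costs one multiplication):

7^1 = 7
7^2 = (7^1)^2 = 7^2 = 49
7^3 = 7 * 7^2 = 7 * 49 = 343
7^6 = (7^3)^2 = 343^2 = 117649
7^12 = (7^6)^2 = 117649^2 = 13841287201
7^13 = 7 * 7^12 = 7 * 13841287201 = 96889010407
7^26 = (7^13)^2 = 96889010407^2 = 9387480337647754305649
7^52 = (7^26)^2 = 9387480337647754305649^2 = 88124787089723195184393736687912818113311201

Result: 88124787089723195184393736687912818113311201
Multiplications needed: 7 (7 lines after 7^1)

7^52 = 88124787089723195184393736687912818113311201. Using exponentiation by squaring, this requires 7 multiplications. The key idea: if the exponent is even, square the half-power; if odd, multiply by the base once.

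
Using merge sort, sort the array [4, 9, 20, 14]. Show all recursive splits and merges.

Merge sort trace:

Split: [4, 9, 20, 14] -> [4, 9] and [20, 14]
  Split: [4, 9] -> [4] and [9]
  Merge: [4] + [9] -> [4, 9]
  Split: [20, 14] -> [20] and [14]
  Merge: [20] + [14] -> [14, 20]
Merge: [4, 9] + [14, 20] -> [4, 9, 14, 20]

Final sorted array: [4, 9, 14, 20]

The merge sort proceeds by recursively splitting the array and merging sorted halves.
After all merges, the sorted array is [4, 9, 14, 20].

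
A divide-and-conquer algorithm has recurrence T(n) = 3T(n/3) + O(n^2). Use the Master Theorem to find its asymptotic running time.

Master Theorem for T(n) = 3T(n/3) + O(n^2):

a = 3, b = 3, c = 2
log_b(a) = log_3(3) = 1.0000

Case 3: c = 2 > log_3(3) = 1.0000
T(n) = O(n^2) = O(n^2)

For T(n) = 3T(n/3) + O(n^2): log_3(3) = 1.0000. This is Case 3 of the Master Theorem (c > log_b(a), work dominated by root), giving O(n^2).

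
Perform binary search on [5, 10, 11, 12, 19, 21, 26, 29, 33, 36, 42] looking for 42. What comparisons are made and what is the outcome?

Binary search for 42 in [5, 10, 11, 12, 19, 21, 26, 29, 33, 36, 42]:

lo=0, hi=10, mid=5, arr[mid]=21 -> 21 < 42, search right half
lo=6, hi=10, mid=8, arr[mid]=33 -> 33 < 42, search right half
lo=9, hi=10, mid=9, arr[mid]=36 -> 36 < 42, search right half
lo=10, hi=10, mid=10, arr[mid]=42 -> Found target at index 10!

Binary search finds 42 at index 10 after 4 comparisons. The search repeatedly halves the search space by comparing with the middle element.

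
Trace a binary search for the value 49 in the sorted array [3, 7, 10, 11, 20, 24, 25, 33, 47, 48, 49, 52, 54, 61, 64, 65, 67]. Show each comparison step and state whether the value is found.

Binary search for 49 in [3, 7, 10, 11, 20, 24, 25, 33, 47, 48, 49, 52, 54, 61, 64, 65, 67]:

lo=0, hi=16, mid=8, arr[mid]=47 -> 47 < 49, search right half
lo=9, hi=16, mid=12, arr[mid]=54 -> 54 > 49, search left half
lo=9, hi=11, mid=10, arr[mid]=49 -> Found target at index 10!

Binary search finds 49 at index 10 after 3 comparisons. The search repeatedly halves the search space by comparing with the middle element.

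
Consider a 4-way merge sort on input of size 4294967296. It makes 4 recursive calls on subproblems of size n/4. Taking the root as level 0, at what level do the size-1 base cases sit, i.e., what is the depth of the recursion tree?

For divide and conquer with division factor 4:

Problem sizes at each level:
Level 0: 4294967296
Level 1: 1073741824
Level 2: 268435456
Level 3: 67108864
Level 4: 16777216
Level 5: 4194304
Level 6: 1048576
Level 7: 262144
Level 8: 65536
Level 9: 16384
Level 10: 4096
Level 11: 1024
Level 12: 256
Level 13: 64
Level 14: 16
Level 15: 4
Level 16: 1

The root is level 0 and the size-1 base case is level 16 (the tree spans levels 0 through 16, i.e. 17 levels counting the root), so the depth is the number of divisions: log_4(4294967296) = 16

The recursion tree depth is log_4(4294967296) = 16. At each level, the problem size is divided by 4, so it takes 16 divisions to reduce to a base case of size 1. The algorithm makes 4 recursive calls at each level.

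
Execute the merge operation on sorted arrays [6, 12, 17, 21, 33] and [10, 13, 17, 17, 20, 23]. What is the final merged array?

Merging process:

Compare 6 vs 10: take 6 from left. Merged: [6]
Compare 12 vs 10: take 10 from right. Merged: [6, 10]
Compare 12 vs 13: take 12 from left. Merged: [6, 10, 12]
Compare 17 vs 13: take 13 from right. Merged: [6, 10, 12, 13]
Compare 17 vs 17: take 17 from left. Merged: [6, 10, 12, 13, 17]
Compare 21 vs 17: take 17 from right. Merged: [6, 10, 12, 13, 17, 17]
Compare 21 vs 17: take 17 from right. Merged: [6, 10, 12, 13, 17, 17, 17]
Compare 21 vs 20: take 20 from right. Merged: [6, 10, 12, 13, 17, 17, 17, 20]
Compare 21 vs 23: take 21 from left. Merged: [6, 10, 12, 13, 17, 17, 17, 20, 21]
Compare 33 vs 23: take 23 from right. Merged: [6, 10, 12, 13, 17, 17, 17, 20, 21, 23]
Append remaining from left: [33]. Merged: [6, 10, 12, 13, 17, 17, 17, 20, 21, 23, 33]

Final merged array: [6, 10, 12, 13, 17, 17, 17, 20, 21, 23, 33]
Total comparisons: 10

The merged array is [6, 10, 12, 13, 17, 17, 17, 20, 21, 23, 33], requiring 10 comparisons. The merge step runs in O(n) time where n is the total number of elements.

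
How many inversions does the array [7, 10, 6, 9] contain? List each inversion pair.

Finding inversions in [7, 10, 6, 9]:

(0, 2): arr[0]=7 > arr[2]=6
(1, 2): arr[1]=10 > arr[2]=6
(1, 3): arr[1]=10 > arr[3]=9

Total inversions: 3

The array has 3 inversion(s): (0,2), (1,2), (1,3). Each pair (i,j) satisfies i < j and arr[i] > arr[j].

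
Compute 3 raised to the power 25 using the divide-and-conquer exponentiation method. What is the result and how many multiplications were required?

Computing 3^25 by squaring (build up from 3^1; each line after the first costs one multiplication):

3^1 = 3
3^2 = (3^1)^2 = 3^2 = 9
3^3 = 3 * 3^2 = 3 * 9 = 27
3^6 = (3^3)^2 = 27^2 = 729
3^12 = (3^6)^2 = 729^2 = 531441
3^24 = (3^12)^2 = 531441^2 = 282429536481
3^25 = 3 * 3^24 = 3 * 282429536481 = 847288609443

Result: 847288609443
Multiplications needed: 6 (6 lines after 3^1)

3^25 = 847288609443. Using exponentiation by squaring, this requires 6 multiplications. The key idea: if the exponent is even, square the half-power; if odd, multiply by the base once.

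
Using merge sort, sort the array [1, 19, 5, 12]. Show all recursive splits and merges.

Merge sort trace:

Split: [1, 19, 5, 12] -> [1, 19] and [5, 12]
  Split: [1, 19] -> [1] and [19]
  Merge: [1] + [19] -> [1, 19]
  Split: [5, 12] -> [5] and [12]
  Merge: [5] + [12] -> [5, 12]
Merge: [1, 19] + [5, 12] -> [1, 5, 12, 19]

Final sorted array: [1, 5, 12, 19]

The merge sort proceeds by recursively splitting the array and merging sorted halves.
After all merges, the sorted array is [1, 5, 12, 19].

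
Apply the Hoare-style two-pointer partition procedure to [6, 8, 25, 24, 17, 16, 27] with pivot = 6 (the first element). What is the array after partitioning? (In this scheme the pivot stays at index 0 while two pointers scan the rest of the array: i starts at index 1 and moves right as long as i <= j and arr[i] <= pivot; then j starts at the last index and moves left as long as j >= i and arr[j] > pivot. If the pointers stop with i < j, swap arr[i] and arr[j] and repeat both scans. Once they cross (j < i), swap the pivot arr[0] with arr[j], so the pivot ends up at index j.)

Hoare-style two-pointer partition with pivot = 6:

Initial array: [6, 8, 25, 24, 17, 16, 27]

Pointers start at i = 1, j = 6.
i ends at 1, j ends at 0: the pointers have crossed (j < i), so scanning stops.

j = 0, so swapping arr[0] with arr[j] leaves the pivot at position 0: [6, 8, 25, 24, 17, 16, 27]
Pivot position: 0

After partitioning with pivot 6, the array becomes [6, 8, 25, 24, 17, 16, 27]. The pivot is placed at index 0. All elements to the left of the pivot are <= 6, and all elements to the right are > 6.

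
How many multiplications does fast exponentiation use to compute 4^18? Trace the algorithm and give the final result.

Computing 4^18 by squaring (build up from 4^1; each line after the first costs one multiplication):

4^1 = 4
4^2 = (4^1)^2 = 4^2 = 16
4^4 = (4^2)^2 = 16^2 = 256
4^8 = (4^4)^2 = 256^2 = 65536
4^9 = 4 * 4^8 = 4 * 65536 = 262144
4^18 = (4^9)^2 = 262144^2 = 68719476736

Result: 68719476736
Multiplications needed: 5 (5 lines after 4^1)

4^18 = 68719476736. Using exponentiation by squaring, this requires 5 multiplications. The key idea: if the exponent is even, square the half-power; if odd, multiply by the base once.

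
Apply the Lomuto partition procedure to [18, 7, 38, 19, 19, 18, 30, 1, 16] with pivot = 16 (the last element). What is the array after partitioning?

Lomuto partition with pivot = 16:

Initial array: [18, 7, 38, 19, 19, 18, 30, 1, 16]

arr[0]=18 > 16: no swap
arr[1]=7 <= 16: swap with position 0, array becomes [7, 18, 38, 19, 19, 18, 30, 1, 16]
arr[2]=38 > 16: no swap
arr[3]=19 > 16: no swap
arr[4]=19 > 16: no swap
arr[5]=18 > 16: no swap
arr[6]=30 > 16: no swap
arr[7]=1 <= 16: swap with position 1, array becomes [7, 1, 38, 19, 19, 18, 30, 18, 16]

Place pivot at position 2: [7, 1, 16, 19, 19, 18, 30, 18, 38]
Pivot position: 2

After partitioning with pivot 16, the array becomes [7, 1, 16, 19, 19, 18, 30, 18, 38]. The pivot is placed at index 2. All elements to the left of the pivot are <= 16, and all elements to the right are > 16.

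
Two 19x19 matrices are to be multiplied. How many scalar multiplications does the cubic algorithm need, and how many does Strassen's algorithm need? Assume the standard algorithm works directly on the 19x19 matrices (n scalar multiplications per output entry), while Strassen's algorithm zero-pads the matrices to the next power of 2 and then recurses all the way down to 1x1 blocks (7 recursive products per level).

Matrix multiplication for 19x19 matrices:

Strassen's algorithm requires power-of-2 dimensions. Pad 19x19 to 32x32 (next power of 2).

Standard algorithm: 19^3 = 6859 multiplications
Strassen's algorithm: 7^(log2(32)) = 7^5 = 16807 multiplications
Difference: 6859 - 16807 = -9948 (Strassen uses MORE here due to padding overhead — for small or just-over-power-of-2 n, padding can outweigh the per-level savings)

Standard: 6859 multiplications (19^3). Strassen: 16807 multiplications (7^5, after padding to 32x32). Strassen reduces 8 recursive multiplications to 7 at each level.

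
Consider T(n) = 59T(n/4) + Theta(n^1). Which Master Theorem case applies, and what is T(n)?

Master Theorem for T(n) = 59T(n/4) + O(n^1):

a = 59, b = 4, c = 1
log_b(a) = log_4(59) = 2.9413

Case 1: c = 1 < log_4(59) = 2.9413
T(n) = O(n^(log_4 59))

For T(n) = 59T(n/4) + O(n^1): log_4(59) = 2.9413. This is Case 1 of the Master Theorem (c < log_b(a), work dominated by leaves), giving O(n^(log_4 59)).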